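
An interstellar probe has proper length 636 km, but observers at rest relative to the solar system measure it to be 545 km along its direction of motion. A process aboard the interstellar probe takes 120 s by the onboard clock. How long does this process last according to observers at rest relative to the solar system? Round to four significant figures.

γ = L₀/L = 636/545 = 1.16697.
The same γ dilates the second interval: 1.16697 × 120 s = 140.0 s.

140.0 s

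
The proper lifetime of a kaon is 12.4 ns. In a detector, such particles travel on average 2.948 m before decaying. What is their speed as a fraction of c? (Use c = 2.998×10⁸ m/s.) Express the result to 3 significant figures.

0.621c

Lab distance = (lab lifetime)·v = γτ·βc, so βγ = d/(cτ) = 2.948/(2.998×10⁸ × 1.240×10^-8) = 0.793.
With βγ = 0.793: γ² = 1 + (βγ)² = 1.628849, and β = (βγ)/γ = 0.793/1.27626 = 0.621.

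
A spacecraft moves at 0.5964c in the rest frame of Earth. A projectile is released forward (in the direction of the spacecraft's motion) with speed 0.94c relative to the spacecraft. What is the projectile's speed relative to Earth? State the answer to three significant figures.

Relativistic velocity addition: u = (u' + v)/(1 + u'v/c²), with u' = 0.94c and v = 0.5964c.
Numerator: 0.94 + 0.5964 = 1.5364. Denominator: 1 + (0.94)(0.5964) = 1.560616.
u = 1.5364/1.560616 = 0.98448, so the speed is 0.984c.

0.984c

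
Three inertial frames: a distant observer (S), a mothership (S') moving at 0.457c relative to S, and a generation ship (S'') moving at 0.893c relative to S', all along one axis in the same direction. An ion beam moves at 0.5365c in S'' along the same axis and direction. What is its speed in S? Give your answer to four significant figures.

Compose velocities in two stages. Stage 1 (into S'): u₁ = (0.5365+0.893)/(1+0.5365×0.893) = 0.96647.
Stage 2 (into S): u = (0.96647+0.457)/(1+0.96647×0.457) = 0.98737, so the speed is 0.9874c.

0.9874c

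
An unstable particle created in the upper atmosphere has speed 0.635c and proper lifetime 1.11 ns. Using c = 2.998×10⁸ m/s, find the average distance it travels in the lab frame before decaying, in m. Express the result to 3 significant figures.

0.274 m

γ = 1/√(1 − β²) = 1/√(1 − 0.403225) = 1/√0.596775 = 1/0.772512 = 1.2945.
Lab-frame lifetime: Δt = γτ = 1.2945 × 1.11 ns = 1.4369 ns.
Distance: d = vΔt = 0.635 × 2.998×10⁸ m/s × 1.4369×10^-9 s = 0.274 m.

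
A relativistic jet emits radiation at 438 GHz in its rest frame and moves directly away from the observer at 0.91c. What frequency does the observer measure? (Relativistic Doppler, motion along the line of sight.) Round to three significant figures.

95.1 GHz

Relativistic Doppler (source moving away): f_obs = f_src · √((1−β)/(1+β)).
With β = 0.91: factor = √(0.09/1.91) = 0.21707.
f_obs = 438 × 0.21707 = 95.1 GHz.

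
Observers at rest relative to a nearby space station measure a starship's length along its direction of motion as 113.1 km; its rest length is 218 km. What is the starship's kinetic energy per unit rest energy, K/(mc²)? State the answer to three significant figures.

0.927

γ = L₀/L = 218/113.1 = 1.9275.
K/(mc²) = γ − 1 = 1.9275 − 1 = 0.927.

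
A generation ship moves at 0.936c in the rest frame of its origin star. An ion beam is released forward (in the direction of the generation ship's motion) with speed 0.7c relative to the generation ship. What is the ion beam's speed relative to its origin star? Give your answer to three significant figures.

Relativistic velocity addition: u = (u' + v)/(1 + u'v/c²), with u' = 0.7c and v = 0.936c.
Numerator: 0.7 + 0.936 = 1.636. Denominator: 1 + (0.7)(0.936) = 1.6552.
u = 1.636/1.6552 = 0.9884, so the speed is 0.988c.

0.988c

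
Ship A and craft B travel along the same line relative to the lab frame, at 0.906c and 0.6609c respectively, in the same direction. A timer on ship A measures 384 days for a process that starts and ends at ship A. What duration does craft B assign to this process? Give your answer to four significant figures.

The velocity of ship A relative to craft B is (0.906 − 0.6609)c / (1 − 0.906×0.6609) = 0.61088c; relative speed 0.61088c.
At |u| = 0.61088c, γ = (1 − 0.373174)^(−1/2) = 1.2631.
Ship A's interval is proper; time dilation gives Δt_B = γΔτ = 1.2631 × 384 days = 485.0 days.

485.0 days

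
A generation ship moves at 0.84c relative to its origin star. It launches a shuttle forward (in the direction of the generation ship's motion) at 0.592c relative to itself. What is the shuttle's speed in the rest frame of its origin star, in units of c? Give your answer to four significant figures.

0.9564c

In units of c, u = (u' + v)/(1 + u'v) with u' = 0.592 and v = 0.84.
Numerator: 0.592 + 0.84 = 1.432. Denominator: 1 + (0.592)(0.84) = 1.49728.
u = 1.432/1.49728 = 0.9564, so the speed is 0.9564c.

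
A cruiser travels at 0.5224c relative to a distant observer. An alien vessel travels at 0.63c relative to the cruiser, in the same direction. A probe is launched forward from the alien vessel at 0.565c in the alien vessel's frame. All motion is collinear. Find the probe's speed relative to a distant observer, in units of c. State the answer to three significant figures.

Compose velocities in two stages. Stage 1 (into S'): u₁ = (0.565+0.63)/(1+0.565×0.63) = 0.8813.
Stage 2 (into S): u = (0.8813+0.5224)/(1+0.8813×0.5224) = 0.96118, so the speed is 0.961c.

0.961c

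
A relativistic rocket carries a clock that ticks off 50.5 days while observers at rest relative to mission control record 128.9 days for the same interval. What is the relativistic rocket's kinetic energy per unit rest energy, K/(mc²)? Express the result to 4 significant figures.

1.552

The time-dilation ratio gives γ = 128.9/50.5 = 2.55248.
Since K = (γ−1)mc², K/(mc²) = 2.55248 − 1 = 1.552.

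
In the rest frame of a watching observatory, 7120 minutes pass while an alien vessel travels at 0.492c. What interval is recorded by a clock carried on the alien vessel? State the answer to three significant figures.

With β = 0.492, γ = 1/√(1 − 0.492²) = 1/√0.757936 = 1.1486.
The moving clock records proper time: Δτ = Δt/γ = 7120/1.1486 = 6200 minutes.

6200 minutes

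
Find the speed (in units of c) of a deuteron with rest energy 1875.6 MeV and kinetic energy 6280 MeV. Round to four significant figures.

γ = 1 + K/(mc²) = 1 + 6280/1875.6 = 4.3483.
β = √(1 − 1/γ²) = √(1 − 0.0528885) = √0.9471115 = 0.9732.

0.9732c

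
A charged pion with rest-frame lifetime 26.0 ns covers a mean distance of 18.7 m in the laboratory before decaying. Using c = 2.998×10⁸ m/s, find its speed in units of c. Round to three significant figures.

Lab distance = (lab lifetime)·v = γτ·βc, so βγ = d/(cτ) = 18.70/(2.998×10⁸ × 2.600×10^-8) = 2.399.
With βγ = 2.399: γ² = 1 + (βγ)² = 6.7552, and β = (βγ)/γ = 2.399/2.59908 = 0.923.

0.923c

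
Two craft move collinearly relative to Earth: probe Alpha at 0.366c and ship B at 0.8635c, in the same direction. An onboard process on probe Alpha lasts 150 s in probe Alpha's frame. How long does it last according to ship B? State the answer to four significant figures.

218.6 s

The velocity of probe Alpha relative to ship B is (0.366 − 0.8635)c / (1 − 0.366×0.8635) = −0.72738c; relative speed 0.72738c.
At |u| = 0.72738c, γ = (1 − 0.529082)^(−1/2) = 1.4572.
The clock on probe Alpha records proper time, so ship B measures Δt = γΔτ = 1.4572 × 150 = 218.6 s.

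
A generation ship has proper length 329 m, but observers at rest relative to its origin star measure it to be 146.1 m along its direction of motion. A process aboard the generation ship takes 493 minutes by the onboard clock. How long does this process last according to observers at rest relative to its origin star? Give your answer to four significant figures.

γ = L₀/L = 329/146.1 = 2.25188.
The same γ dilates the second interval: 2.25188 × 493 minutes = 1110 minutes.

1110 minutes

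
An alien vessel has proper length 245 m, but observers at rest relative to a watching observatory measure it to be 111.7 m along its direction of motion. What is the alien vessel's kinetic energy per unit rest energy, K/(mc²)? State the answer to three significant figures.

γ = L₀/L = 245/111.7 = 2.19338.
K/(mc²) = γ − 1 = 2.19338 − 1 = 1.19.

1.19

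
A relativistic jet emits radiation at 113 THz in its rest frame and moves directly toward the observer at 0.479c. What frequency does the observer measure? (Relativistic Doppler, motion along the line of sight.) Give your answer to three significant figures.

190 THz

Relativistic Doppler (source moving toward): f_obs = f_src · √((1+β)/(1−β)).
With β = 0.479: factor = √(1.479/0.521) = 1.6849.
f_obs = 113 × 1.6849 = 190 THz.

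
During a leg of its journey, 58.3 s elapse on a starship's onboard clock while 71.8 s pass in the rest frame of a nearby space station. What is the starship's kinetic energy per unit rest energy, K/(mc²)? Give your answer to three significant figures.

0.232

From Δt = γΔτ: γ = 71.8/58.3 = 1.23156.
K/(mc²) = γ − 1 = 1.23156 − 1 = 0.232.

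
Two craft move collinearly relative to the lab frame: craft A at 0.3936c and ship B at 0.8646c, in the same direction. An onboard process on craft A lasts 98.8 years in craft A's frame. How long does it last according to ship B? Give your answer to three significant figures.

The velocity of craft A relative to ship B is (0.3936 − 0.8646)c / (1 − 0.3936×0.8646) = −0.71397c; relative speed 0.71397c.
γ for this relative speed: γ = 1/√(1 − 0.509753) = 1.4282.
Craft A's interval is proper; time dilation gives Δt_B = γΔτ = 1.4282 × 98.8 years = 141 years.

141 years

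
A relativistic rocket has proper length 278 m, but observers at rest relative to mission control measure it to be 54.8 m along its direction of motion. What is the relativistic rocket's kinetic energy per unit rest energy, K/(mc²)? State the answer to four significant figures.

From L = L₀/γ: γ = 278/54.8 = 5.07299.
K/(mc²) = γ − 1 = 5.07299 − 1 = 4.073.

4.073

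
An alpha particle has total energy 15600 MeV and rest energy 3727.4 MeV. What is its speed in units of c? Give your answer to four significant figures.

0.9710c

Total energy E = γmc² gives γ = 15600/3727.4 = 4.1852.
Hence β = √(1 − 1/γ²) = √(1 − 0.057091) = √0.942909 = 0.9710.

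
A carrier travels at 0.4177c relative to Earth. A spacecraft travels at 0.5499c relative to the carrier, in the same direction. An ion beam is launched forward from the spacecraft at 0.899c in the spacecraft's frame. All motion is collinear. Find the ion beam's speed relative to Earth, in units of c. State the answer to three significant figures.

First combine the ion beam and spacecraft (S''→S'): u₁ = (0.899 + 0.5499)/(1 + 0.899×0.5499) = 1.4489/1.4943601 = 0.96958.
Then combine with the carrier (S'→S): u = (0.96958 + 0.4177)/(1 + 0.96958×0.4177) = 1.38728/1.404993566 = 0.98739.

0.987c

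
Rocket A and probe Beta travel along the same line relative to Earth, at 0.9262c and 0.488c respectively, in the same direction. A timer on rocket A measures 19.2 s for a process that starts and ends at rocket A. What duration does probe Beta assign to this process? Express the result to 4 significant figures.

Transform rocket A's velocity into probe Beta's frame: (0.9262 − 0.488)/(1 − 0.9262·0.488) = 0.4382/0.5480144, so the relative speed is 0.79961c.
At |u| = 0.79961c, γ = (1 − 0.639376)^(−1/2) = 1.6652.
The clock on rocket A records proper time, so probe Beta measures Δt = γΔτ = 1.6652 × 19.2 = 31.97 s.

31.97 s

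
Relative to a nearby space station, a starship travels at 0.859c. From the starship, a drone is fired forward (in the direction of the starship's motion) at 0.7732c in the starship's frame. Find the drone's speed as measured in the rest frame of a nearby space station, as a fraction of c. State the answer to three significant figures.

Relativistic velocity addition: u = (u' + v)/(1 + u'v/c²), with u' = 0.7732c and v = 0.859c.
Numerator: 0.7732 + 0.859 = 1.6322. Denominator: 1 + (0.7732)(0.859) = 1.6641788.
u = 1.6322/1.6641788 = 0.98078, so the speed is 0.981c.

0.981c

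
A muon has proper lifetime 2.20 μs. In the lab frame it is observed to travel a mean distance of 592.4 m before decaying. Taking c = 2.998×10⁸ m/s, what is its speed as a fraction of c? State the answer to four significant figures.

Let x = d/(cτ) = 592.4 m / (2.998×10⁸ m/s × 2.200×10^-6 s) = 0.89817. Since d = βγcτ, x = βγ = β/√(1−β²).
Solving: β² = x²/(1+x²) = 0.806709/1.806709 = 0.446507, so β = 0.6682.

0.6682c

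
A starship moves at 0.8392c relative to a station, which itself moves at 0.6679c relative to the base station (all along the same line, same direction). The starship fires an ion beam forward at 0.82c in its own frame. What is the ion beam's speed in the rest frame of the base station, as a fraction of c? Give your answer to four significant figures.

Compose velocities in two stages. Stage 1 (into S'): u₁ = (0.82+0.8392)/(1+0.82×0.8392) = 0.98285.
Stage 2 (into S): u = (0.98285+0.6679)/(1+0.98285×0.6679) = 0.99656, so the speed is 0.9966c.

0.9966c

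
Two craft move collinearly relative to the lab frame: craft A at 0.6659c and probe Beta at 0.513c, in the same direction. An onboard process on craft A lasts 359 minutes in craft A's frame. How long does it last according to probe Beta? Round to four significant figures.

The velocity of craft A relative to probe Beta is (0.6659 − 0.513)c / (1 − 0.6659×0.513) = 0.23223c; relative speed 0.23223c.
At |u| = 0.23223c, γ = (1 − 0.0539308)^(−1/2) = 1.0281.
The clock on craft A records proper time, so probe Beta measures Δt = γΔτ = 1.0281 × 359 = 369.1 minutes.

369.1 minutes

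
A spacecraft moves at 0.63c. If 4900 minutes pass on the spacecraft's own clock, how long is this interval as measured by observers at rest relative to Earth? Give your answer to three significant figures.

6310 minutes

γ = 1/√(1 − β²) = 1/√(1 − 0.3969) = 1/√0.6031 = 1/0.776595 = 1.2877.
The onboard clock measures proper time, so the interval in the rest frame of Earth is dilated: Δt = γ·Δτ = 1.2877 × 4900 minutes = 6310 minutes.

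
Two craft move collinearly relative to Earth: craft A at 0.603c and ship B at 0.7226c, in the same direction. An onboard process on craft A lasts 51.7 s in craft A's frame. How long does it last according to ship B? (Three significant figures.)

The velocity of craft A relative to ship B is (0.603 − 0.7226)c / (1 − 0.603×0.7226) = −0.21195c; relative speed 0.21195c.
γ for this relative speed: γ = 1/√(1 − 0.0449228) = 1.0232.
The clock on craft A records proper time, so ship B measures Δt = γΔτ = 1.0232 × 51.7 = 52.9 s.

52.9 s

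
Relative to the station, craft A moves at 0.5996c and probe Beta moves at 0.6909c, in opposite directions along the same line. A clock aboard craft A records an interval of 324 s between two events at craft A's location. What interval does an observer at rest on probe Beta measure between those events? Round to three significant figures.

Transform craft A's velocity into probe Beta's frame: (0.5996 + 0.6909)/(1 + 0.5996·0.6909) = 1.2905/1.41426364, so the relative speed is 0.91249c.
γ for this relative speed: γ = 1/√(1 − 0.832638) = 2.4444.
Craft A's interval is proper; time dilation gives Δt_B = γΔτ = 2.4444 × 324 s = 792 s.

792 s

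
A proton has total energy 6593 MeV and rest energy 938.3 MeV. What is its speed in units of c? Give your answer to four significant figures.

Total energy E = γmc² gives γ = 6593/938.3 = 7.0265.
Hence β = √(1 − 1/γ²) = √(1 − 0.0202545) = √0.9797455 = 0.9898.

0.9898c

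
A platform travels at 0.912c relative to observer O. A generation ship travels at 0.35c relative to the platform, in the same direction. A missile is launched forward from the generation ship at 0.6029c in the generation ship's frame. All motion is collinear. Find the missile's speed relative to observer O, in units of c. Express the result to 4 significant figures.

0.9891c

First combine the missile and generation ship (S''→S'): u₁ = (0.6029 + 0.35)/(1 + 0.6029×0.35) = 0.9529/1.211015 = 0.78686.
Then combine with the platform (S'→S): u = (0.78686 + 0.912)/(1 + 0.78686×0.912) = 1.69886/1.71761632 = 0.98908.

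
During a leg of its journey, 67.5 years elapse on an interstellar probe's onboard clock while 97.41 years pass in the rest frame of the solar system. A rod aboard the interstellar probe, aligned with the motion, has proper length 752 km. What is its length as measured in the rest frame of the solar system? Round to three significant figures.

γ = Δt/Δτ = 97.41/67.5 = 1.44311.
The rod contracts by the same γ: 752 km / 1.44311 = 521 km.

521 km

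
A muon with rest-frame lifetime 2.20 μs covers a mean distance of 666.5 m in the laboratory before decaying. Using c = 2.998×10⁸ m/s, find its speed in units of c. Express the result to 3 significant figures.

d = βγcτ ⇒ βγ = d/(cτ) = 666.5 m / (659.56 m) = 1.0105.
β = (βγ)/√(1+(βγ)²) = 1.0105/√2.02111 = 0.711.

0.711c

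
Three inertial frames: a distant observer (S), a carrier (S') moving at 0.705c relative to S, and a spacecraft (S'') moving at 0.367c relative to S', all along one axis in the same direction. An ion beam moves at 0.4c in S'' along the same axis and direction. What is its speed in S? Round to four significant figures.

0.9336c

Apply u = (u'+v)/(1+u'v) twice. Ion beam in the carrier frame: (0.4+0.367)/(1+0.4·0.367) = 0.767/1.1468 = 0.66882c.
That velocity, transformed to the rest frame of a distant observer: (0.66882+0.705)/(1+0.66882·0.705) = 1.37382/1.4715181 = 0.93361c.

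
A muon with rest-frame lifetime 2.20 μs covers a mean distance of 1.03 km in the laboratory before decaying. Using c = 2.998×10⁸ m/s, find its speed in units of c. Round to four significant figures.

Lab distance = (lab lifetime)·v = γτ·βc, so βγ = d/(cτ) = 1030/(2.998×10⁸ × 2.200×10^-6) = 1.5616.
With βγ = 1.5616: γ² = 1 + (βγ)² = 3.43859, and β = (βγ)/γ = 1.5616/1.85434 = 0.8421.

0.8421c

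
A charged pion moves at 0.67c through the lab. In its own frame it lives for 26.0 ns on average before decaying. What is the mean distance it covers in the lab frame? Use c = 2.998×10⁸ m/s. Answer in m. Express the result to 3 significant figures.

β² = 0.4489, so γ = 1/√0.5511 = 1.3471.
Lab-frame lifetime: Δt = γτ = 1.3471 × 26.0 ns = 35.025 ns.
Distance: d = vΔt = 0.67 × 2.998×10⁸ m/s × 3.5025×10^-8 s = 7.04 m.

7.04 m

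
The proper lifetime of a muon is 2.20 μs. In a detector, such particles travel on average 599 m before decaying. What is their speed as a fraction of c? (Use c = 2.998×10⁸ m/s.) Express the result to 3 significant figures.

0.672c

Lab distance = (lab lifetime)·v = γτ·βc, so βγ = d/(cτ) = 599.0/(2.998×10⁸ × 2.200×10^-6) = 0.90818.
With βγ = 0.90818: γ² = 1 + (βγ)² = 1.824791, and β = (βγ)/γ = 0.90818/1.35085 = 0.672.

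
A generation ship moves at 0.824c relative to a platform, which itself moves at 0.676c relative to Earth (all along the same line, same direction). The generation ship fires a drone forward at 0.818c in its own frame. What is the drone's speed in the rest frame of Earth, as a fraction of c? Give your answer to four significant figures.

0.9963c

Compose velocities in two stages. Stage 1 (into S'): u₁ = (0.818+0.824)/(1+0.818×0.824) = 0.98087.
Stage 2 (into S): u = (0.98087+0.676)/(1+0.98087×0.676) = 0.99627, so the speed is 0.9963c.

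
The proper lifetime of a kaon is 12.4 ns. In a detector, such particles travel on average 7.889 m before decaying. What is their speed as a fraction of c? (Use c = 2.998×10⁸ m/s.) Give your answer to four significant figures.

Let x = d/(cτ) = 7.889 m / (2.998×10⁸ m/s × 1.240×10^-8 s) = 2.1221. Since d = βγcτ, x = βγ = β/√(1−β²).
Solving: β² = x²/(1+x²) = 4.50331/5.50331 = 0.818291, so β = 0.9046.

0.9046c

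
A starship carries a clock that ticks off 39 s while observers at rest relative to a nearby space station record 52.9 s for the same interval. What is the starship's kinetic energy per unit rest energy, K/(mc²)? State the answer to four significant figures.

The time-dilation ratio gives γ = 52.9/39 = 1.35641.
K/(mc²) = γ − 1 = 1.35641 − 1 = 0.3564.

0.3564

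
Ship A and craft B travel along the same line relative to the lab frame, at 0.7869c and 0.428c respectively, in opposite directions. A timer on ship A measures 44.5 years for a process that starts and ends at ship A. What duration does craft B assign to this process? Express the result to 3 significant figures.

The velocity of ship A relative to craft B is (0.7869 + 0.428)c / (1 + 0.7869×0.428) = 0.90882c; relative speed 0.90882c.
At |u| = 0.90882c, γ = (1 − 0.825954)^(−1/2) = 2.397.
The clock on ship A records proper time, so craft B measures Δt = γΔτ = 2.397 × 44.5 = 107 years.

107 years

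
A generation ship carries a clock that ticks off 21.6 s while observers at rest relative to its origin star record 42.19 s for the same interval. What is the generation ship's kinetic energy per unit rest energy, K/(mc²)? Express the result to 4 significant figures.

The time-dilation ratio gives γ = 42.19/21.6 = 1.95324.
Since K = (γ−1)mc², K/(mc²) = 1.95324 − 1 = 0.9532.

0.9532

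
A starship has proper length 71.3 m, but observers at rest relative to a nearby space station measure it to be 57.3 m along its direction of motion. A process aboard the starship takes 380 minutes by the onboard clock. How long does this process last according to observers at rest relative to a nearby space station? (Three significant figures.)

473 minutes

γ = L₀/L = 71.3/57.3 = 1.24433.
The same γ dilates the second interval: 1.24433 × 380 minutes = 473 minutes.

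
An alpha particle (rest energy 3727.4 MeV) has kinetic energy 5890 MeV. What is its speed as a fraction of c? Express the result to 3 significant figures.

K = (γ−1)mc², so γ = 1 + 5890/3727.4 = 2.5802.
Then v/c = √(1 − γ⁻²) = √(1 − 0.150208) = √0.849792 = 0.922.

0.922c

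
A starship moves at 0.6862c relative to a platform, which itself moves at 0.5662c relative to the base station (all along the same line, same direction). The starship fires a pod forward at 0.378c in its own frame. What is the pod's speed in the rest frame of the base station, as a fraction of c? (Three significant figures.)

Compose velocities in two stages. Stage 1 (into S'): u₁ = (0.378+0.6862)/(1+0.378×0.6862) = 0.84502.
Stage 2 (into S): u = (0.84502+0.5662)/(1+0.84502×0.5662) = 0.95453, so the speed is 0.955c.

0.955c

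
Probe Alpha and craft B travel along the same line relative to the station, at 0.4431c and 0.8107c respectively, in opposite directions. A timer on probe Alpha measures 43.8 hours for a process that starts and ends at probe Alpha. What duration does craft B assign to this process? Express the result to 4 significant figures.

Transform probe Alpha's velocity into craft B's frame: (0.4431 + 0.8107)/(1 + 0.4431·0.8107) = 1.2538/1.35922117, so the relative speed is 0.92244c.
γ for this relative speed: γ = 1/√(1 − 0.850896) = 2.5897.
Probe Alpha's interval is proper; time dilation gives Δt_B = γΔτ = 2.5897 × 43.8 hours = 113.4 hours.

113.4 hours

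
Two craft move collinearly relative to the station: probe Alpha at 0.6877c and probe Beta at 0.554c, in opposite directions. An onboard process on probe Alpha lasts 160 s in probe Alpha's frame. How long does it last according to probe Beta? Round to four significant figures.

365.6 s

Speed of probe Alpha in probe Beta's frame: u = (v_A + v_B)/(1 + v_A v_B/c²) = (0.6877 + 0.554)/(1 + 0.6877×0.554) = 1.2417/1.3809858 = 0.89914; |u| = 0.89914c.
γ for this relative speed: γ = 1/√(1 − 0.808453) = 2.2849.
Probe Alpha's interval is proper; time dilation gives Δt_B = γΔτ = 2.2849 × 160 s = 365.6 s.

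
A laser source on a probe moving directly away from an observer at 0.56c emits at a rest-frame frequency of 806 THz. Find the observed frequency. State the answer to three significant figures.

Relativistic Doppler (source moving away): f_obs = f_src · √((1−β)/(1+β)).
With β = 0.56: factor = √(0.44/1.56) = 0.53109.
f_obs = 806 × 0.53109 = 428 THz.

428 THz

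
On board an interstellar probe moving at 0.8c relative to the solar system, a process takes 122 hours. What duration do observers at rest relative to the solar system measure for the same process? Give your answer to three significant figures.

With β = 0.8, γ = 1/√(1 − 0.8²) = 1/√0.36 = 1.6667.
The onboard clock measures proper time, so the interval in the rest frame of the solar system is dilated: Δt = γ·Δτ = 1.6667 × 122 hours = 203 hours.

203 hours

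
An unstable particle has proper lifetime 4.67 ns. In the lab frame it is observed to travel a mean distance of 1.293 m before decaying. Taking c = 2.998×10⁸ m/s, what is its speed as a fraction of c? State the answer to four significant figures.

0.6785c

d = βγcτ ⇒ βγ = d/(cτ) = 1.293 m / (1.400066 m) = 0.92353.
β = (βγ)/√(1+(βγ)²) = 0.92353/√1.852908 = 0.6785.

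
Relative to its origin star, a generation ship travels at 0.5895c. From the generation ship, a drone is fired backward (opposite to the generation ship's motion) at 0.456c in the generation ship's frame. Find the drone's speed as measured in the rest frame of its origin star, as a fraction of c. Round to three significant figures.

0.183c

In units of c, u = (u' + v)/(1 + u'v) with u' = −0.456 and v = 0.5895.
Numerator: −0.456 + 0.5895 = 0.1335. Denominator: 1 + (−0.456)(0.5895) = 0.731188.
u = 0.1335/0.731188 = 0.18258, so the speed is 0.183c.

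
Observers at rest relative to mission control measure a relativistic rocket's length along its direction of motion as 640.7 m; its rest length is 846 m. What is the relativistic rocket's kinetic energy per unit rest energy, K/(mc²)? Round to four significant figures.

γ = L₀/L = 846/640.7 = 1.32043.
K/(mc²) = γ − 1 = 1.32043 − 1 = 0.3204.

0.3204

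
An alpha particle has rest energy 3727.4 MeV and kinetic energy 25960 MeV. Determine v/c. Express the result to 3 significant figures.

γ = 1 + K/(mc²) = 1 + 25960/3727.4 = 7.9646.
β = √(1 − 1/γ²) = √(1 − 0.0157642) = √0.9842358 = 0.992.

0.992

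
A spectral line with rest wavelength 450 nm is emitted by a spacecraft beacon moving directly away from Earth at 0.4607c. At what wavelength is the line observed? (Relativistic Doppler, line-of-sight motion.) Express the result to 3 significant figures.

Relativistic Doppler for wavelength: λ_obs = λ_src · √((1+β)/(1−β)).
With β = 0.4607: factor = √(1.4607/0.5393) = 1.6458.
λ_obs = 450 × 1.6458 = 741 nm.

741 nm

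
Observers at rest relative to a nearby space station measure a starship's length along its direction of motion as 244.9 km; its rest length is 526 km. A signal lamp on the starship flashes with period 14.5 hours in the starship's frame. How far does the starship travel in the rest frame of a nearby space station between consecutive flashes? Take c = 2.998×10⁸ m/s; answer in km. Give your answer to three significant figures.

2.97×10^10 km

From L = L₀/γ: γ = 526/244.9 = 2.14782.
β = √(1 − 1/γ²) = 0.885. Lab-frame period = γτ = 2.14782×14.5 hours = 31.143 hours. Distance = βc × γτ = 0.885 × 2.998×10⁸ m/s × 112114.8 s = 2.9747×10^13 m = 2.97×10^10 km.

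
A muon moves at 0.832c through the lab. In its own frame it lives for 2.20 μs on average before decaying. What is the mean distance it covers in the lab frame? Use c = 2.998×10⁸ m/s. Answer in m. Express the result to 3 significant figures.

989 m

γ = 1/√(1 − β²) = 1/√(1 − 0.692224) = 1/√0.307776 = 1/0.554776 = 1.8025.
Lab-frame lifetime: Δt = γτ = 1.8025 × 2.20 μs = 3.9655 μs.
Distance: d = vΔt = 0.832 × 2.998×10⁸ m/s × 3.9655×10^-6 s = 989 m.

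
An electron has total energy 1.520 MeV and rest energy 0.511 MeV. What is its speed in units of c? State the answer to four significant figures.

γ = E/(mc²) = 1.520/0.511 = 2.9746.
β = √(1 − 1/γ²) = √(1 − 0.113017) = √0.886983 = 0.9418.

0.9418c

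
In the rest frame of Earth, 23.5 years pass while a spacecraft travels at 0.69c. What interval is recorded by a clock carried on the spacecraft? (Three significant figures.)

17.0 years

With β = 0.69, γ = 1/√(1 − 0.69²) = 1/√0.5239 = 1.3816.
The moving clock records proper time: Δτ = Δt/γ = 23.5/1.3816 = 17.0 years.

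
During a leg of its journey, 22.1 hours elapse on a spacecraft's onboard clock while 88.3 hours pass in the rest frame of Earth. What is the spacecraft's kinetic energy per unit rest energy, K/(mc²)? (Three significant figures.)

From Δt = γΔτ: γ = 88.3/22.1 = 3.99548.
K/(mc²) = γ − 1 = 3.99548 − 1 = 3.00.

3.00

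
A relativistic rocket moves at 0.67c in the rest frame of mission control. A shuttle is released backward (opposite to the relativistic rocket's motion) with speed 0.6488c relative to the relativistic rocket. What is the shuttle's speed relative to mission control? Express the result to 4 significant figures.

In units of c, u = (u' + v)/(1 + u'v) with u' = −0.6488 and v = 0.67.
Numerator: −0.6488 + 0.67 = 0.0212. Denominator: 1 + (−0.6488)(0.67) = 0.565304.
u = 0.0212/0.565304 = 0.037502, so the speed is 0.03750c.

0.03750c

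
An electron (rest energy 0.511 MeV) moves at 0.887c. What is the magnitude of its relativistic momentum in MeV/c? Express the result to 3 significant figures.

0.982 MeV/c

With β = 0.887, γ = 1/√(1 − 0.887²) = 1/√0.213231 = 2.1656.
Momentum: p = γβ·mc = 2.1656 × 0.887 × 0.511 MeV/c = 0.982 MeV/c.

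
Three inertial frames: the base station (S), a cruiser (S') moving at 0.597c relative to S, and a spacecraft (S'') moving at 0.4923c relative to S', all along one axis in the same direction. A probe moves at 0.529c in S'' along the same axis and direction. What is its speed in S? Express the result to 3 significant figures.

0.948c

Compose velocities in two stages. Stage 1 (into S'): u₁ = (0.529+0.4923)/(1+0.529×0.4923) = 0.81028.
Stage 2 (into S): u = (0.81028+0.597)/(1+0.81028×0.597) = 0.94847, so the speed is 0.948c.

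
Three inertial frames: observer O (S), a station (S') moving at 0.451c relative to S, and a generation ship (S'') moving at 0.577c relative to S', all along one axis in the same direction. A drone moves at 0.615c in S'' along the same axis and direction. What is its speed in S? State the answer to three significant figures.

Compose velocities in two stages. Stage 1 (into S'): u₁ = (0.615+0.577)/(1+0.615×0.577) = 0.8798.
Stage 2 (into S): u = (0.8798+0.451)/(1+0.8798×0.451) = 0.95276, so the speed is 0.953c.

0.953c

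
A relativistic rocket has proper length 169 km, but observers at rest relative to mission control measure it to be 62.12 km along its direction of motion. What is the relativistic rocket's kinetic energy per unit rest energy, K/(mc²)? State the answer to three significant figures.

1.72

From L = L₀/γ: γ = 169/62.12 = 2.72054.
Since K = (γ−1)mc², K/(mc²) = 2.72054 − 1 = 1.72.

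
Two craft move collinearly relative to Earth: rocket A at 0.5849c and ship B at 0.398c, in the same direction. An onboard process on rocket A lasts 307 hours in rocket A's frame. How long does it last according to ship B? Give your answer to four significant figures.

Transform rocket A's velocity into ship B's frame: (0.5849 − 0.398)/(1 − 0.5849·0.398) = 0.1869/0.7672098, so the relative speed is 0.24361c.
At |u| = 0.24361c, γ = (1 − 0.0593458)^(−1/2) = 1.0311.
Rocket A's interval is proper; time dilation gives Δt_B = γΔτ = 1.0311 × 307 hours = 316.5 hours.

316.5 hours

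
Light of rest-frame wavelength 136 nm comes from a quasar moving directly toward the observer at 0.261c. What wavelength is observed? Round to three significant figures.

104 nm

Relativistic Doppler for wavelength: λ_obs = λ_src · √((1−β)/(1+β)).
With β = 0.261: factor = √(0.739/1.261) = 0.76553.
λ_obs = 136 × 0.76553 = 104 nm.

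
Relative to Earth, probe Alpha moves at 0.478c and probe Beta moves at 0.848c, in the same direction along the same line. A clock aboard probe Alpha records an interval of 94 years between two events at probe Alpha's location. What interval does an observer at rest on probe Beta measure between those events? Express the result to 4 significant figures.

120.1 years

The velocity of probe Alpha relative to probe Beta is (0.478 − 0.848)c / (1 − 0.478×0.848) = −0.62221c; relative speed 0.62221c.
At |u| = 0.62221c, γ = (1 − 0.387145)^(−1/2) = 1.2774.
The clock on probe Alpha records proper time, so probe Beta measures Δt = γΔτ = 1.2774 × 94 = 120.1 years.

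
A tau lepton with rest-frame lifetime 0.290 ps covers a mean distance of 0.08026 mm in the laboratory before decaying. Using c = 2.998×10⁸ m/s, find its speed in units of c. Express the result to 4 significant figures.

Let x = d/(cτ) = 8.026×10^-5 m / (2.998×10⁸ m/s × 2.900×10^-13 s) = 0.92314. Since d = βγcτ, x = βγ = β/√(1−β²).
Solving: β² = x²/(1+x²) = 0.852187/1.852187 = 0.460098, so β = 0.6783.

0.6783c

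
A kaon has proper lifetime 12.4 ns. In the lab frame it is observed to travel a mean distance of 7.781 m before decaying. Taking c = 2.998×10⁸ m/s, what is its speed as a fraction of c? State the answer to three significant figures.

d = βγcτ ⇒ βγ = d/(cτ) = 7.781 m / (3.71752 m) = 2.0931.
β = (βγ)/√(1+(βγ)²) = 2.0931/√5.38107 = 0.902.

0.902c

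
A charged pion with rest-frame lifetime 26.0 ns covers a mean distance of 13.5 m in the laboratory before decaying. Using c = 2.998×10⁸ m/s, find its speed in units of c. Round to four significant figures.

d = βγcτ ⇒ βγ = d/(cτ) = 13.50 m / (7.7948 m) = 1.7319.
β = (βγ)/√(1+(βγ)²) = 1.7319/√3.99948 = 0.8660.

0.8660c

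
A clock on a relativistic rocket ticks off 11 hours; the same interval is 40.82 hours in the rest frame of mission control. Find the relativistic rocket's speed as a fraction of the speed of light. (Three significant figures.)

γ = Δt/Δτ = 40.82/11 = 3.7109.
β = √(1 − 1/γ²) = √(1 − 0.0726175) = √0.9273825 = 0.963.

0.963c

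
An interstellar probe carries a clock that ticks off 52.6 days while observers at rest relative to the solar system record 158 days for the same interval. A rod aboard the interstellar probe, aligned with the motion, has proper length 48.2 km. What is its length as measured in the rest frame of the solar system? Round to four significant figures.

The time-dilation ratio gives γ = 158/52.6 = 3.0038.
The rod contracts by the same γ: 48.2 km / 3.0038 = 16.05 km.

16.05 km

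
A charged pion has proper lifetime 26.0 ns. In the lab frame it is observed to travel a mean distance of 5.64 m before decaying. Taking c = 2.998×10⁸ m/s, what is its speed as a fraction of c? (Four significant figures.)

Lab distance = (lab lifetime)·v = γτ·βc, so βγ = d/(cτ) = 5.640/(2.998×10⁸ × 2.600×10^-8) = 0.72356.
With βγ = 0.72356: γ² = 1 + (βγ)² = 1.523539, and β = (βγ)/γ = 0.72356/1.23432 = 0.5862.

0.5862c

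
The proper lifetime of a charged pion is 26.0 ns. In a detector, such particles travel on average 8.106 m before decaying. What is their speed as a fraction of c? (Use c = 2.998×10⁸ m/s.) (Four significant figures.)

0.7208c

Let x = d/(cτ) = 8.106 m / (2.998×10⁸ m/s × 2.600×10^-8 s) = 1.0399. Since d = βγcτ, x = βγ = β/√(1−β²).
Solving: β² = x²/(1+x²) = 1.08139/2.08139 = 0.519552, so β = 0.7208.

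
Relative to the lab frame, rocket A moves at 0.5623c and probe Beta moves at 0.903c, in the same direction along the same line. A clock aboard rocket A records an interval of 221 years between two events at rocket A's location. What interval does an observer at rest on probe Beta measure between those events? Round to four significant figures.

306.2 years

The velocity of rocket A relative to probe Beta is (0.5623 − 0.903)c / (1 − 0.5623×0.903) = −0.69214c; relative speed 0.69214c.
At |u| = 0.69214c, γ = (1 − 0.479058)^(−1/2) = 1.3855.
Rocket A's interval is proper; time dilation gives Δt_B = γΔτ = 1.3855 × 221 years = 306.2 years.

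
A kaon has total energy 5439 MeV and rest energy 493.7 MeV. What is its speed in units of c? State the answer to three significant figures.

0.996c

Total energy E = γmc² gives γ = 5439/493.7 = 11.017.
Hence β = √(1 − 1/γ²) = √(1 − 0.00823898) = √0.99176102 = 0.996.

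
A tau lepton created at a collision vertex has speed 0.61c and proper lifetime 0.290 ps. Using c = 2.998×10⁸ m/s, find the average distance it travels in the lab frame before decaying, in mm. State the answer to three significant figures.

γ = 1/√(1 − β²) = 1/√(1 − 0.3721) = 1/√0.6279 = 1/0.792401 = 1.262.
Lab-frame lifetime: Δt = γτ = 1.262 × 0.290 ps = 0.36598 ps.
Distance: d = vΔt = 0.61 × 2.998×10⁸ m/s × 3.6598×10^-13 s = 6.69×10^-5 m = 0.0669 mm.

0.0669 mm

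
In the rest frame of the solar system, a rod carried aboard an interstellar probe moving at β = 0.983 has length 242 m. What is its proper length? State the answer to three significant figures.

With β = 0.983, γ = 1/√(1 − 0.983²) = 1/√0.033711 = 5.4465.
Proper length: L₀ = γ·L = 5.4465 × 242 = 1320 m.

1320 m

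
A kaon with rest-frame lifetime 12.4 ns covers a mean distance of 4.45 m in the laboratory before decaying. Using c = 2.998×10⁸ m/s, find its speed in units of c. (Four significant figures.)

Let x = d/(cτ) = 4.450 m / (2.998×10⁸ m/s × 1.240×10^-8 s) = 1.197. Since d = βγcτ, x = βγ = β/√(1−β²).
Solving: β² = x²/(1+x²) = 1.43281/2.43281 = 0.588953, so β = 0.7674.

0.7674c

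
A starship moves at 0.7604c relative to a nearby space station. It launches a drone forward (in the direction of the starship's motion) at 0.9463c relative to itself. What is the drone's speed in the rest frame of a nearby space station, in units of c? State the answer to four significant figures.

Relativistic velocity addition: u = (u' + v)/(1 + u'v/c²), with u' = 0.9463c and v = 0.7604c.
Numerator: 0.9463 + 0.7604 = 1.7067. Denominator: 1 + (0.9463)(0.7604) = 1.71956652.
u = 1.7067/1.71956652 = 0.99252, so the speed is 0.9925c.

0.9925c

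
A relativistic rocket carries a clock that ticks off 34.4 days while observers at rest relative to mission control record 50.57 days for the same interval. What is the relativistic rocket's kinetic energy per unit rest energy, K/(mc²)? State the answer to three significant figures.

0.470

γ = Δt/Δτ = 50.57/34.4 = 1.47006.
Since K = (γ−1)mc², K/(mc²) = 1.47006 − 1 = 0.470.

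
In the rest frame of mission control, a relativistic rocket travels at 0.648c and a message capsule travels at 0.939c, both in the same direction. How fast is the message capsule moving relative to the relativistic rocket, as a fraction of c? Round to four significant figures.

Transform to the relativistic rocket's frame: u' = (u − v)/(1 − uv/c²).
u' = (0.939 − 0.648)/(1 − 0.939×0.648) = 0.291/0.391528 = 0.74324.
Speed in the relativistic rocket's frame: 0.7432c (in the same direction).

0.7432c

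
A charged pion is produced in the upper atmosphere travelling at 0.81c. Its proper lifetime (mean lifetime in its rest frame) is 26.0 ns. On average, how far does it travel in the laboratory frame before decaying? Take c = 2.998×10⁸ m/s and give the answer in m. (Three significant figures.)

With β = 0.81, γ = 1/√(1 − 0.81²) = 1/√0.3439 = 1.7052.
Lab-frame lifetime: Δt = γτ = 1.7052 × 26.0 ns = 44.335 ns.
Distance: d = vΔt = 0.81 × 2.998×10⁸ m/s × 4.4335×10^-8 s = 10.8 m.

10.8 m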